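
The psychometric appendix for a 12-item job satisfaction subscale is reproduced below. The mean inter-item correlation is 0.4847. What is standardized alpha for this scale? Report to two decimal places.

standardized alpha = 0.92

Standardized α = k·r̄ / (1 + (k−1)·r̄) = 12 × 0.4847 / (1 + 11 × 0.4847)
  = 5.8164 / 6.3317 = 0.92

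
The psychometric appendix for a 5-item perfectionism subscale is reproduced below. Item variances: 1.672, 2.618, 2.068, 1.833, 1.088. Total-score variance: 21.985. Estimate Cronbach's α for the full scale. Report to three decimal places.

sum of item variances = 1.672 + 2.618 + 2.068 + 1.833 + 1.088 = 9.279
α = (k/(k−1))·(1 − sum of item variances/Var(T)) = (5/4)·(1 − 9.279/21.985) = 0.722

Cronbach's α = 0.722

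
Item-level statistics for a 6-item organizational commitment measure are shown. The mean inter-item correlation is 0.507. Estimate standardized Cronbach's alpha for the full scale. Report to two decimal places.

Standardized α = k·r̄ / (1 + (k−1)·r̄) = 6 × 0.507 / (1 + 5 × 0.507)
  = 3.0420 / 3.5350 = 0.86

standardized Cronbach's alpha = 0.86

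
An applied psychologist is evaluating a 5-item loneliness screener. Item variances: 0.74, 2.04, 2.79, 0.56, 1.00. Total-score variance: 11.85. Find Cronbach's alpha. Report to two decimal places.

Σσᵢ² = 0.74 + 2.04 + 2.79 + 0.56 + 1.00 = 7.13
α = (k/(k−1))·(1 − Σσᵢ²/σ²_T) = (5/4)·(1 − 7.13/11.85) = 0.50

Cronbach's alpha = 0.50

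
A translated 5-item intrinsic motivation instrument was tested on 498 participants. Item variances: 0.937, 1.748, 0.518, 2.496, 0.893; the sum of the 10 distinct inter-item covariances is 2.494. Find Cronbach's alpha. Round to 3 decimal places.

Σσ²ᵢ = 0.937 + 1.748 + 0.518 + 2.496 + 0.893 = 6.592
Sum of distinct covariances = 2.494
Var(T) = Σσ²ᵢ + 2·Σcov = 6.592 + 2 × 2.494 = 11.580
α = (5/4)·(1 − 6.592/11.580) = 0.538

α = 0.538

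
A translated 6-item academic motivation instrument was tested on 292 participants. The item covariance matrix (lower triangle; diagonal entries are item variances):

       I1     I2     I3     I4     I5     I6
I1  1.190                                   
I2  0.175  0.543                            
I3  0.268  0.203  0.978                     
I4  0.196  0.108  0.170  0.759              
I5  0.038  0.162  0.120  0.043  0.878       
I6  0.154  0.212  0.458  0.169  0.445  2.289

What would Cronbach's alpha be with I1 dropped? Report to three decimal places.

Remaining items: I2, I3, I4, I5, I6 (k = 5).
Σσ²ᵢ = 0.543 + 0.978 + 0.759 + 0.878 + 2.289 = 5.447
σ²_total = 5.447 + 2 × 2.090 = 9.627
α (item deleted) = (5/4)·(1 − 5.447/9.627) = 0.543

α = 0.543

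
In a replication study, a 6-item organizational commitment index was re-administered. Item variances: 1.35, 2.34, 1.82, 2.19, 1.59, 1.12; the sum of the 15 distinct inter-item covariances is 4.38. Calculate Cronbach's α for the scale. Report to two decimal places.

ΣVar(i) = 1.35 + 2.34 + 1.82 + 2.19 + 1.59 + 1.12 = 10.41
Sum of distinct covariances = 4.38
σ²_T = ΣVar(i) + 2·Σcov = 10.41 + 2 × 4.38 = 19.17
α = (6/5)·(1 − 10.41/19.17) = 0.55

Cronbach's α = 0.55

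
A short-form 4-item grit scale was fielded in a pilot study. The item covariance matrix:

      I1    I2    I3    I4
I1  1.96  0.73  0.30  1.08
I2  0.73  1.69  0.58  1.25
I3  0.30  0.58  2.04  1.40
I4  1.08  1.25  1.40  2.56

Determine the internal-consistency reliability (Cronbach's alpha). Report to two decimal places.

ΣVar(i) = 1.96 + 1.69 + 2.04 + 2.56 = 8.25
Sum of off-diagonal covariances = 5.34
total variance = 8.25 + 2 × 5.34 = 18.93
α = (k/(k−1))·(1 − ΣVar(i)/total variance) = (4/3)·(1 − 8.25/18.93) = 0.75

Cronbach's alpha = 0.75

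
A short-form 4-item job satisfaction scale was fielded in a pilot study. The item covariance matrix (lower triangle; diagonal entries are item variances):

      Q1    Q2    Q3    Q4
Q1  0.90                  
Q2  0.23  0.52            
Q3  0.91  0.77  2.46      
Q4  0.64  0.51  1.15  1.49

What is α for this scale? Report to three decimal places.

α = 0.814

sum of item variances = 0.90 + 0.52 + 2.46 + 1.49 = 5.37
Σ_{i<j} σ_ij = 4.21
σ²_T = 5.37 + 2 × 4.21 = 13.79
α = (k/(k−1))·(1 − sum of item variances/σ²_T) = (4/3)·(1 − 5.37/13.79) = 0.814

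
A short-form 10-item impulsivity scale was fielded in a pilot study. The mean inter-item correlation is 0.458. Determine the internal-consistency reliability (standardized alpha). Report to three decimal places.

α = 0.894

Standardized α = k·r̄ / (1 + (k−1)·r̄) = 10 × 0.458 / (1 + 9 × 0.458)
  = 4.5800 / 5.1220 = 0.894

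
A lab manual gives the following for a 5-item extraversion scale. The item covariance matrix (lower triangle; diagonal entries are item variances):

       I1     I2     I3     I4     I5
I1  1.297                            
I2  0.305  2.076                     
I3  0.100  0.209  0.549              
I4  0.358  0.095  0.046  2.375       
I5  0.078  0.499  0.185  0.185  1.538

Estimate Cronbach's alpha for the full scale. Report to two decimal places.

Cronbach's alpha = 0.43

Σσ²ᵢ = 1.297 + 2.076 + 0.549 + 2.375 + 1.538 = 7.835
Sum of the distinct covariances = 2.060
Var(T) = 7.835 + 2 × 2.060 = 11.955
α = (k/(k−1))·(1 − Σσ²ᵢ/Var(T)) = (5/4)·(1 − 7.835/11.955) = 0.43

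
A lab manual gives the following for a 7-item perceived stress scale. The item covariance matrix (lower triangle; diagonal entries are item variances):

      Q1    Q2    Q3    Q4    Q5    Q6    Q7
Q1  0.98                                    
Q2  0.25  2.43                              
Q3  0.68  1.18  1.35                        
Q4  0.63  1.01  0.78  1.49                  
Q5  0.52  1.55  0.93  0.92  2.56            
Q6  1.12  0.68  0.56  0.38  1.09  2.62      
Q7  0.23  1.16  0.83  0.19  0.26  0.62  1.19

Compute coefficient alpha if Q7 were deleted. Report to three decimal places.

Remaining items: Q1, Q2, Q3, Q4, Q5, Q6 (k = 6).
ΣVar(i) = 0.98 + 2.43 + 1.35 + 1.49 + 2.56 + 2.62 = 11.43
σ²_T = 11.43 + 2 × 12.28 = 35.99
α (item deleted) = (6/5)·(1 − 11.43/35.99) = 0.819

α = 0.819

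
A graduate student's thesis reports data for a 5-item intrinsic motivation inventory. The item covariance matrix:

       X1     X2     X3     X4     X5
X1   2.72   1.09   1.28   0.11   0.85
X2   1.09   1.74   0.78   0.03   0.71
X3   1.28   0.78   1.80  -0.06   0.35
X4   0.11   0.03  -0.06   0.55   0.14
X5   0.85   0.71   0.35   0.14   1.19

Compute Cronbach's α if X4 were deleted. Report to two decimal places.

Cronbach's α = 0.77

Remaining items: X1, X2, X3, X5 (k = 4).
sum of item variances = 2.72 + 1.74 + 1.80 + 1.19 = 7.45
Var(T) = 7.45 + 2 × 5.06 = 17.57
α (item deleted) = (4/3)·(1 − 7.45/17.57) = 0.77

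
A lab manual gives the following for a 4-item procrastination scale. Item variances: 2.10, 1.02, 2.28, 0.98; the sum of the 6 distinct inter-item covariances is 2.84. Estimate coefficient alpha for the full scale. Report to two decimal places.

coefficient alpha = 0.63

ΣVar(i) = 2.10 + 1.02 + 2.28 + 0.98 = 6.38
Sum of distinct covariances = 2.84
total variance = ΣVar(i) + 2·Σcov = 6.38 + 2 × 2.84 = 12.06
α = (4/3)·(1 − 6.38/12.06) = 0.63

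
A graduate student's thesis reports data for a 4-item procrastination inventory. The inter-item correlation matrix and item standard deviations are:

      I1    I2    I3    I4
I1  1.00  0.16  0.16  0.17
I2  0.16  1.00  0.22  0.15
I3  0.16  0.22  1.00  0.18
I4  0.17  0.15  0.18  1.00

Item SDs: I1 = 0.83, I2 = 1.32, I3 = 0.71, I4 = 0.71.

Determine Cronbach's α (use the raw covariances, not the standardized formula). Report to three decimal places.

Σσ²ᵢ = 0.83² + 1.32² + 0.71² + 0.71² = 3.4395
Covariances σ_ij = r_ij · s_i · s_j:
  σ(I1,I2) = 0.16 × 0.83 × 1.32 = 0.1753
  σ(I1,I3) = 0.16 × 0.83 × 0.71 = 0.0943
  σ(I1,I4) = 0.17 × 0.83 × 0.71 = 0.1002
  σ(I2,I3) = 0.22 × 1.32 × 0.71 = 0.2062
  σ(I2,I4) = 0.15 × 1.32 × 0.71 = 0.1406
  σ(I3,I4) = 0.18 × 0.71 × 0.71 = 0.0907
σ²_T = Σσ²ᵢ + 2·Σσ_ij = 3.4395 + 2 × 0.8073 = 5.0541
α = (4/3)·(1 − 3.4395/5.0541) = 0.426

Cronbach's α = 0.426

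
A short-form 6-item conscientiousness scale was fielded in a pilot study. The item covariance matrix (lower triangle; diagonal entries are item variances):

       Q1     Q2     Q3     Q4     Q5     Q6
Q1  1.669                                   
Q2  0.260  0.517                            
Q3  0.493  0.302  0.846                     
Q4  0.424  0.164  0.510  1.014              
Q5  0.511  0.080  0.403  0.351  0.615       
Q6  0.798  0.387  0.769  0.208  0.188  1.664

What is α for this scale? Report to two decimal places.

α = 0.78

Σσᵢ² = 1.669 + 0.517 + 0.846 + 1.014 + 0.615 + 1.664 = 6.325
Σ_{i<j} σ_ij = 5.848
σ²_total = 6.325 + 2 × 5.848 = 18.021
α = (k/(k−1))·(1 − Σσᵢ²/σ²_total) = (6/5)·(1 − 6.325/18.021) = 0.78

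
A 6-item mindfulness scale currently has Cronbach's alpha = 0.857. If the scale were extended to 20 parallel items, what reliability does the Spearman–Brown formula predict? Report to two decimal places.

predicted reliability = 0.95

Length factor m = 20/6 = 3.3333
α' = m·α / (1 + (m−1)·α)
   = 20/6 × 0.857 / (1 + (20/6 − 1) × 0.857)
   = 2.8567 / 2.9997 = 0.95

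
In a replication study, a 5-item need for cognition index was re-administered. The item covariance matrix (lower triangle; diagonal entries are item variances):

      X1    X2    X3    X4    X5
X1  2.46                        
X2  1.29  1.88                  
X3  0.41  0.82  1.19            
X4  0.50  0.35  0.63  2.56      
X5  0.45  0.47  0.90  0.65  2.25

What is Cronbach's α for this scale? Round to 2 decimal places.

sum of item variances = 2.46 + 1.88 + 1.19 + 2.56 + 2.25 = 10.34
Sum of off-diagonal covariances = 6.47
total variance = 10.34 + 2 × 6.47 = 23.28
α = (k/(k−1))·(1 − sum of item variances/total variance) = (5/4)·(1 − 10.34/23.28) = 0.69

α = 0.69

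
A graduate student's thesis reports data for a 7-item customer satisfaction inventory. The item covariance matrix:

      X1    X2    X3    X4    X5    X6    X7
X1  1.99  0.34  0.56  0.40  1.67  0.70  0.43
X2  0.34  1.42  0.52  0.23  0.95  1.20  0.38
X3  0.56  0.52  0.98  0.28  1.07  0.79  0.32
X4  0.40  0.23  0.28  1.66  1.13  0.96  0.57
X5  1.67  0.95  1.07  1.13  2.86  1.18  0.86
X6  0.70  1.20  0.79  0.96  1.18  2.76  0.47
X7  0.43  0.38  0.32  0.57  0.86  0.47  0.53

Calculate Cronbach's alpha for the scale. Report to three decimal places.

Σσᵢ² = 1.99 + 1.42 + 0.98 + 1.66 + 2.86 + 2.76 + 0.53 = 12.20
Sum of off-diagonal covariances = 15.01
σ²_total = 12.20 + 2 × 15.01 = 42.22
α = (k/(k−1))·(1 − Σσᵢ²/σ²_total) = (7/6)·(1 − 12.20/42.22) = 0.830

α = 0.830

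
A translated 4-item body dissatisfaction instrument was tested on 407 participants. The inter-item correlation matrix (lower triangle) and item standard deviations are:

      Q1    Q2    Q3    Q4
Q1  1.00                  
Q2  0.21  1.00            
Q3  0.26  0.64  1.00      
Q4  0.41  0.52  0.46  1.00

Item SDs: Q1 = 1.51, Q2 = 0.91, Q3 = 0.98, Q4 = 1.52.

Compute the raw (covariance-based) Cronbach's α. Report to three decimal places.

α = 0.706

Σσ²ᵢ = 1.51² + 0.91² + 0.98² + 1.52² = 6.3790
Covariances σ_ij = r_ij · s_i · s_j:
  σ(Q1,Q2) = 0.21 × 1.51 × 0.91 = 0.2886
  σ(Q1,Q3) = 0.26 × 1.51 × 0.98 = 0.3847
  σ(Q1,Q4) = 0.41 × 1.51 × 1.52 = 0.9410
  σ(Q2,Q3) = 0.64 × 0.91 × 0.98 = 0.5708
  σ(Q2,Q4) = 0.52 × 0.91 × 1.52 = 0.7193
  σ(Q3,Q4) = 0.46 × 0.98 × 1.52 = 0.6852
σ²_T = Σσ²ᵢ + 2·Σσ_ij = 6.3790 + 2 × 3.5896 = 13.5582
α = (4/3)·(1 − 6.3790/13.5582) = 0.706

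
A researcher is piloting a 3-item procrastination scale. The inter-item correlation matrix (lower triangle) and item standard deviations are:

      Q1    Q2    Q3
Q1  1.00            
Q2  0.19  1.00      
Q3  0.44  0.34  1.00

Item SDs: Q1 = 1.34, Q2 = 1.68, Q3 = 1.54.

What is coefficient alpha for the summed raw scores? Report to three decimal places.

α = 0.582

Σσ²ᵢ = 1.34² + 1.68² + 1.54² = 6.9896
Covariances σ_ij = r_ij · s_i · s_j:
  σ(Q1,Q2) = 0.19 × 1.34 × 1.68 = 0.4277
  σ(Q1,Q3) = 0.44 × 1.34 × 1.54 = 0.9080
  σ(Q2,Q3) = 0.34 × 1.68 × 1.54 = 0.8796
σ²_T = Σσ²ᵢ + 2·Σσ_ij = 6.9896 + 2 × 2.2153 = 11.4202
α = (3/2)·(1 − 6.9896/11.4202) = 0.582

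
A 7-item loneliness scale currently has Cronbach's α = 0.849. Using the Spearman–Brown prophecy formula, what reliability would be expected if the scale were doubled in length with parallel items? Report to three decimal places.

predicted reliability = 0.918

Length factor m = 2
α' = m·α / (1 + (m−1)·α)
   = 2 × 0.849 / (1 + (2 − 1) × 0.849)
   = 1.6980 / 1.8490 = 0.918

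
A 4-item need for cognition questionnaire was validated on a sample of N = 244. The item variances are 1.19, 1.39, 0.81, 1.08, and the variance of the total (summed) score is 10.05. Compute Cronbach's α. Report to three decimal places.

ΣVar(i) = 1.19 + 1.39 + 0.81 + 1.08 = 4.47
α = (k/(k−1))·(1 − ΣVar(i)/σ²_total) = (4/3)·(1 − 4.47/10.05) = 0.740

α = 0.740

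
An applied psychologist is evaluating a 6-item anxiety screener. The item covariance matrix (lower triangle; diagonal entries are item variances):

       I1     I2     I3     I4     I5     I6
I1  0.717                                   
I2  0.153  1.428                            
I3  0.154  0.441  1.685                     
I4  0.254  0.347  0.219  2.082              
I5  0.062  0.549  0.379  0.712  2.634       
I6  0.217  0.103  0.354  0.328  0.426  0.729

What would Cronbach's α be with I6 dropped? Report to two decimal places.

Cronbach's α = 0.54

Remaining items: I1, I2, I3, I4, I5 (k = 5).
sum of item variances = 0.717 + 1.428 + 1.685 + 2.082 + 2.634 = 8.546
total variance = 8.546 + 2 × 3.270 = 15.086
α (item deleted) = (5/4)·(1 − 8.546/15.086) = 0.54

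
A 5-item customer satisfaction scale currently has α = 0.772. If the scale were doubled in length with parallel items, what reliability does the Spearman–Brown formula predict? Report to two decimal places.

predicted reliability = 0.87

Length factor m = 2
α' = m·α / (1 + (m−1)·α)
   = 2 × 0.772 / (1 + (2 − 1) × 0.772)
   = 1.5440 / 1.7720 = 0.87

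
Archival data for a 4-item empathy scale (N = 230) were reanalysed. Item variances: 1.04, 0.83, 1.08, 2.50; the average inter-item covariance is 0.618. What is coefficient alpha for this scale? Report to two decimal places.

coefficient alpha = 0.77

Σσᵢ² = 1.04 + 0.83 + 1.08 + 2.50 = 5.45
Sum of the 6 distinct covariances = 6 × 0.618 = 3.708
σ²_T = Σσᵢ² + 2·Σcov = 5.45 + 2 × 3.708 = 12.866
α = (4/3)·(1 − 5.45/12.866) = 0.77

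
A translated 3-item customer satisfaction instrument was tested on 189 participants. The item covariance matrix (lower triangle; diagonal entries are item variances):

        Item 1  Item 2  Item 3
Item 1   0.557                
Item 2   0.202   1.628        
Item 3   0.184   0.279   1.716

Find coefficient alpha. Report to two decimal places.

α = 0.38

ΣVar(i) = 0.557 + 1.628 + 1.716 = 3.901
Σ_{i<j} σ_ij = 0.665
Var(T) = 3.901 + 2 × 0.665 = 5.231
α = (k/(k−1))·(1 − ΣVar(i)/Var(T)) = (3/2)·(1 − 3.901/5.231) = 0.38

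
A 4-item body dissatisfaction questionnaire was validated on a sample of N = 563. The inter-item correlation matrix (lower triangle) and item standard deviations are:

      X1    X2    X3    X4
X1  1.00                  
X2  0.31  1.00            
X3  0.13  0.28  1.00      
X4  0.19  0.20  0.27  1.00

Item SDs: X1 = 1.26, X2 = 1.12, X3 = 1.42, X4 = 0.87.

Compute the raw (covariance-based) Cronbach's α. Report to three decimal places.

Σσ²ᵢ = 1.26² + 1.12² + 1.42² + 0.87² = 5.6153
Covariances σ_ij = r_ij · s_i · s_j:
  σ(X1,X2) = 0.31 × 1.26 × 1.12 = 0.4375
  σ(X1,X3) = 0.13 × 1.26 × 1.42 = 0.2326
  σ(X1,X4) = 0.19 × 1.26 × 0.87 = 0.2083
  σ(X2,X3) = 0.28 × 1.12 × 1.42 = 0.4453
  σ(X2,X4) = 0.20 × 1.12 × 0.87 = 0.1949
  σ(X3,X4) = 0.27 × 1.42 × 0.87 = 0.3336
σ²_T = Σσ²ᵢ + 2·Σσ_ij = 5.6153 + 2 × 1.8522 = 9.3197
α = (4/3)·(1 − 5.6153/9.3197) = 0.530

Cronbach's α = 0.530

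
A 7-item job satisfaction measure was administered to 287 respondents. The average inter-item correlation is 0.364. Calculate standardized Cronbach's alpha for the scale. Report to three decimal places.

Standardized α = k·r̄ / (1 + (k−1)·r̄) = 7 × 0.364 / (1 + 6 × 0.364)
  = 2.5480 / 3.1840 = 0.800

standardized Cronbach's alpha = 0.800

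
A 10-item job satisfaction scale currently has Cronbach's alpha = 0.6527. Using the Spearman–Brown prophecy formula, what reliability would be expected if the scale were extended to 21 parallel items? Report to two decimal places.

predicted reliability = 0.80

Length factor m = 21/10 = 2.1000
α' = m·α / (1 + (m−1)·α)
   = 21/10 × 0.6527 / (1 + (21/10 − 1) × 0.6527)
   = 1.3707 / 1.7180 = 0.80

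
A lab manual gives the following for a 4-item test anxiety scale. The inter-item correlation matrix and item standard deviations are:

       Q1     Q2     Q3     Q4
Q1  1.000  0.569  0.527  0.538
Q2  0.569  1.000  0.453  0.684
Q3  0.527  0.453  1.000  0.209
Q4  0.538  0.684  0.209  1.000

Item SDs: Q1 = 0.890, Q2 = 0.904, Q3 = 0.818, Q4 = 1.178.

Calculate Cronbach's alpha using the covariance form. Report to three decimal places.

Σσ²ᵢ = 0.890² + 0.904² + 0.818² + 1.178² = 3.6661
Covariances σ_ij = r_ij · s_i · s_j:
  σ(Q1,Q2) = 0.569 × 0.890 × 0.904 = 0.4578
  σ(Q1,Q3) = 0.527 × 0.890 × 0.818 = 0.3837
  σ(Q1,Q4) = 0.538 × 0.890 × 1.178 = 0.5640
  σ(Q2,Q3) = 0.453 × 0.904 × 0.818 = 0.3350
  σ(Q2,Q4) = 0.684 × 0.904 × 1.178 = 0.7284
  σ(Q3,Q4) = 0.209 × 0.818 × 1.178 = 0.2014
σ²_T = Σσ²ᵢ + 2·Σσ_ij = 3.6661 + 2 × 2.6703 = 9.0067
α = (4/3)·(1 − 3.6661/9.0067) = 0.791

α = 0.791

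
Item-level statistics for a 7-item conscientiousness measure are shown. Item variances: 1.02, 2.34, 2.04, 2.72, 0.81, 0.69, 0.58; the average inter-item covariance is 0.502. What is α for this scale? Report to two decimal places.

α = 0.79

Σσ²ᵢ = 1.02 + 2.34 + 2.04 + 2.72 + 0.81 + 0.69 + 0.58 = 10.20
Sum of the 21 distinct covariances = 21 × 0.502 = 10.542
Var(T) = Σσ²ᵢ + 2·Σcov = 10.20 + 2 × 10.542 = 31.284
α = (7/6)·(1 − 10.20/31.284) = 0.79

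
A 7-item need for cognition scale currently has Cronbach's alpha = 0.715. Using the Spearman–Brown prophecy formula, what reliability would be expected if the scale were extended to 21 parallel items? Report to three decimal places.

Length factor m = 21/7 = 3.0000
α' = m·α / (1 + (m−1)·α)
   = 21/7 × 0.715 / (1 + (21/7 − 1) × 0.715)
   = 2.1450 / 2.4300 = 0.883

predicted reliability = 0.883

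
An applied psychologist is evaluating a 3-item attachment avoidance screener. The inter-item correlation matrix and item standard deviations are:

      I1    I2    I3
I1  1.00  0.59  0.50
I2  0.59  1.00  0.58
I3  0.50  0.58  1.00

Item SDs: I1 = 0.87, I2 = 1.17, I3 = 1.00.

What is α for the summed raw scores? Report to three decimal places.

α = 0.785

Σσ²ᵢ = 0.87² + 1.17² + 1.00² = 3.1258
Covariances σ_ij = r_ij · s_i · s_j:
  σ(I1,I2) = 0.59 × 0.87 × 1.17 = 0.6006
  σ(I1,I3) = 0.50 × 0.87 × 1.00 = 0.4350
  σ(I2,I3) = 0.58 × 1.17 × 1.00 = 0.6786
σ²_T = Σσ²ᵢ + 2·Σσ_ij = 3.1258 + 2 × 1.7142 = 6.5542
α = (3/2)·(1 − 3.1258/6.5542) = 0.785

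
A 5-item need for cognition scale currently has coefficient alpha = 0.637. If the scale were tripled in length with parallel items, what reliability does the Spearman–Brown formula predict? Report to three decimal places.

predicted reliability = 0.840

Length factor m = 3
α' = m·α / (1 + (m−1)·α)
   = 3 × 0.637 / (1 + (3 − 1) × 0.637)
   = 1.9110 / 2.2740 = 0.840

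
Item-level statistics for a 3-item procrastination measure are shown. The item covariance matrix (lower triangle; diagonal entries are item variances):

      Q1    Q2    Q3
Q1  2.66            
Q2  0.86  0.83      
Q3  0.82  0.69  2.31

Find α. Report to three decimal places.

α = 0.675

Σσ²ᵢ = 2.66 + 0.83 + 2.31 = 5.80
Sum of the distinct covariances = 2.37
total variance = 5.80 + 2 × 2.37 = 10.54
α = (k/(k−1))·(1 − Σσ²ᵢ/total variance) = (3/2)·(1 − 5.80/10.54) = 0.675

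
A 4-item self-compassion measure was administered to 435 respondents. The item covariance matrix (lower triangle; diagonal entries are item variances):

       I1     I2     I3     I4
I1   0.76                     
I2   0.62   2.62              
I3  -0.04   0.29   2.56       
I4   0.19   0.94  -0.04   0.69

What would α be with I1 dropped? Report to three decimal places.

α = 0.433

Remaining items: I2, I3, I4 (k = 3).
Σσᵢ² = 2.62 + 2.56 + 0.69 = 5.87
σ²_T = 5.87 + 2 × 1.19 = 8.25
α (item deleted) = (3/2)·(1 − 5.87/8.25) = 0.433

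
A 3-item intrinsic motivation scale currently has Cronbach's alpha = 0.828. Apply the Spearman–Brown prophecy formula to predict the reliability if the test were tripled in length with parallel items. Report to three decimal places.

Length factor m = 3
α' = m·α / (1 + (m−1)·α)
   = 3 × 0.828 / (1 + (3 − 1) × 0.828)
   = 2.4840 / 2.6560 = 0.935

predicted reliability = 0.935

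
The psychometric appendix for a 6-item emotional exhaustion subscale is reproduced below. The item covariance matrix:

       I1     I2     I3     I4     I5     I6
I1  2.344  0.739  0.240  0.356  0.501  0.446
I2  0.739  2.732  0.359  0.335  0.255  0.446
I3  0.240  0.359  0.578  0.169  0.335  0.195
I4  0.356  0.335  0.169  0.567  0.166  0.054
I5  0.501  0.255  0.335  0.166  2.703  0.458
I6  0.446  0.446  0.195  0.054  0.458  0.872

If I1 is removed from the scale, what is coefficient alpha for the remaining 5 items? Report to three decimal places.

Remaining items: I2, I3, I4, I5, I6 (k = 5).
ΣVar(i) = 2.732 + 0.578 + 0.567 + 2.703 + 0.872 = 7.452
total variance = 7.452 + 2 × 2.772 = 12.996
α (item deleted) = (5/4)·(1 − 7.452/12.996) = 0.533

α = 0.533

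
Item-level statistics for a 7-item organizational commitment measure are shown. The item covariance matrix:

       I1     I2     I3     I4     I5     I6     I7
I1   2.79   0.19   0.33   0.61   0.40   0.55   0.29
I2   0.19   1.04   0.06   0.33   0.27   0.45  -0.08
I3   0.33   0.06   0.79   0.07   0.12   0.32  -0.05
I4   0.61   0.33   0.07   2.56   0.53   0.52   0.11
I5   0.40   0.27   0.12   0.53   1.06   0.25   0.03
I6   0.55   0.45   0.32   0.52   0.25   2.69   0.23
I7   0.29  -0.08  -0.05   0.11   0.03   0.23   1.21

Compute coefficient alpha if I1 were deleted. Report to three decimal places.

coefficient alpha = 0.484

Remaining items: I2, I3, I4, I5, I6, I7 (k = 6).
Σσ²ᵢ = 1.04 + 0.79 + 2.56 + 1.06 + 2.69 + 1.21 = 9.35
σ²_T = 9.35 + 2 × 3.16 = 15.67
α (item deleted) = (6/5)·(1 − 9.35/15.67) = 0.484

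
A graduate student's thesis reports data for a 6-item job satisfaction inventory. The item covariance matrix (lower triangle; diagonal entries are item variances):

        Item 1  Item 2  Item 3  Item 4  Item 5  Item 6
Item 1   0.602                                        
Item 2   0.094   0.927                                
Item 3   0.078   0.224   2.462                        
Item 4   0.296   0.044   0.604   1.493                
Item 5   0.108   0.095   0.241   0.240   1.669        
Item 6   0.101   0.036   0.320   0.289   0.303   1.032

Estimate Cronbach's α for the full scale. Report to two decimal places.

Cronbach's α = 0.51

sum of item variances = 0.602 + 0.927 + 2.462 + 1.493 + 1.669 + 1.032 = 8.185
Sum of the distinct covariances = 3.073
σ²_T = 8.185 + 2 × 3.073 = 14.331
α = (k/(k−1))·(1 − sum of item variances/σ²_T) = (6/5)·(1 − 8.185/14.331) = 0.51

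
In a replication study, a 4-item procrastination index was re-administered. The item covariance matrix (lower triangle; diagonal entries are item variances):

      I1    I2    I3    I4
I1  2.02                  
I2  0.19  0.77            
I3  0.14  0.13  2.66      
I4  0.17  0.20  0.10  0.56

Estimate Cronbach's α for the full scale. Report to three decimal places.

Cronbach's α = 0.315

Σσᵢ² = 2.02 + 0.77 + 2.66 + 0.56 = 6.01
Sum of the distinct covariances = 0.93
σ²_T = 6.01 + 2 × 0.93 = 7.87
α = (k/(k−1))·(1 − Σσᵢ²/σ²_T) = (4/3)·(1 − 6.01/7.87) = 0.315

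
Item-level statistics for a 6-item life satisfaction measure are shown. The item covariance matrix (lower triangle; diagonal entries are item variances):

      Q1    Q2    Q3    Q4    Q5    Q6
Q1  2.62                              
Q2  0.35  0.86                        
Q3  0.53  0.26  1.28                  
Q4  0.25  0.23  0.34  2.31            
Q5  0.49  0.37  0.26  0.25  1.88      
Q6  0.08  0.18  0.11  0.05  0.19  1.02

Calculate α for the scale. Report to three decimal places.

α = 0.530

Σσᵢ² = 2.62 + 0.86 + 1.28 + 2.31 + 1.88 + 1.02 = 9.97
Sum of off-diagonal covariances = 3.94
total variance = 9.97 + 2 × 3.94 = 17.85
α = (k/(k−1))·(1 − Σσᵢ²/total variance) = (6/5)·(1 − 9.97/17.85) = 0.530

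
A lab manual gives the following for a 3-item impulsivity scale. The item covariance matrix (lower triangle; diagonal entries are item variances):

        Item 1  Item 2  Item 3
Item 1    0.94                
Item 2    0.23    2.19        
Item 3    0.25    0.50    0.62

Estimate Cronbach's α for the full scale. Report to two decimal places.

α = 0.51

ΣVar(i) = 0.94 + 2.19 + 0.62 = 3.75
Sum of the distinct covariances = 0.98
Var(T) = 3.75 + 2 × 0.98 = 5.71
α = (k/(k−1))·(1 − ΣVar(i)/Var(T)) = (3/2)·(1 − 3.75/5.71) = 0.51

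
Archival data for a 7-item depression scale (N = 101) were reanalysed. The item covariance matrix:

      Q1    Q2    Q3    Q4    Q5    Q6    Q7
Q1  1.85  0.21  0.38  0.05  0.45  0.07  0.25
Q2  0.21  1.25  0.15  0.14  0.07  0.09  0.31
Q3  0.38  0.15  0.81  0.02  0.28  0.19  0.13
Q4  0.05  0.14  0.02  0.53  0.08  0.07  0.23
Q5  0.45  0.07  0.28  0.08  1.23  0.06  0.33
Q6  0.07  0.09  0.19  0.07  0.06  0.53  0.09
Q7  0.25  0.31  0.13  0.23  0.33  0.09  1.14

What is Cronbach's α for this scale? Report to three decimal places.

Cronbach's α = 0.582

ΣVar(i) = 1.85 + 1.25 + 0.81 + 0.53 + 1.23 + 0.53 + 1.14 = 7.34
Σ_{i<j} σ_ij = 3.65
Var(T) = 7.34 + 2 × 3.65 = 14.64
α = (k/(k−1))·(1 − ΣVar(i)/Var(T)) = (7/6)·(1 − 7.34/14.64) = 0.582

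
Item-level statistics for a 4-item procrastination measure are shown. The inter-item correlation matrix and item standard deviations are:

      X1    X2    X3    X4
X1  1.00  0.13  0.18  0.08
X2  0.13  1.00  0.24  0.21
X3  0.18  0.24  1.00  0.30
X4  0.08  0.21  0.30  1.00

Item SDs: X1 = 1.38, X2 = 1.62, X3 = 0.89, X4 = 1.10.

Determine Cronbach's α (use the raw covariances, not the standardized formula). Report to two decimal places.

Σσ²ᵢ = 1.38² + 1.62² + 0.89² + 1.10² = 6.5309
Covariances σ_ij = r_ij · s_i · s_j:
  σ(X1,X2) = 0.13 × 1.38 × 1.62 = 0.2906
  σ(X1,X3) = 0.18 × 1.38 × 0.89 = 0.2211
  σ(X1,X4) = 0.08 × 1.38 × 1.10 = 0.1214
  σ(X2,X3) = 0.24 × 1.62 × 0.89 = 0.3460
  σ(X2,X4) = 0.21 × 1.62 × 1.10 = 0.3742
  σ(X3,X4) = 0.30 × 0.89 × 1.10 = 0.2937
σ²_T = Σσ²ᵢ + 2·Σσ_ij = 6.5309 + 2 × 1.6470 = 9.8249
α = (4/3)·(1 − 6.5309/9.8249) = 0.45

α = 0.45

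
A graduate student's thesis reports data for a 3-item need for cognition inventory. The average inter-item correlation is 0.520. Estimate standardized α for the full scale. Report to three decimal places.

standardized α = 0.765

Standardized α = k·r̄ / (1 + (k−1)·r̄) = 3 × 0.520 / (1 + 2 × 0.520)
  = 1.5600 / 2.0400 = 0.765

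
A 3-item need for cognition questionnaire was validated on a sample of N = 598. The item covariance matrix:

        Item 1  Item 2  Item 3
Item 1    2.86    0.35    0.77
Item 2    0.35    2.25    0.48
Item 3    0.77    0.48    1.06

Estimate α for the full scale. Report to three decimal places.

α = 0.512

Σσ²ᵢ = 2.86 + 2.25 + 1.06 = 6.17
Σ_{i<j} σ_ij = 1.60
σ²_T = 6.17 + 2 × 1.60 = 9.37
α = (k/(k−1))·(1 − Σσ²ᵢ/σ²_T) = (3/2)·(1 − 6.17/9.37) = 0.512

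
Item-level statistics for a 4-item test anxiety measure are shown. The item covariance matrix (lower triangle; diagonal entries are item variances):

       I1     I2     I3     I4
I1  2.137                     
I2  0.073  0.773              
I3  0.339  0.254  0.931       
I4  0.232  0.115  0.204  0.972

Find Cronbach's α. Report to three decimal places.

α = 0.448

Σσᵢ² = 2.137 + 0.773 + 0.931 + 0.972 = 4.813
Sum of off-diagonal covariances = 1.217
Var(T) = 4.813 + 2 × 1.217 = 7.247
α = (k/(k−1))·(1 − Σσᵢ²/Var(T)) = (4/3)·(1 − 4.813/7.247) = 0.448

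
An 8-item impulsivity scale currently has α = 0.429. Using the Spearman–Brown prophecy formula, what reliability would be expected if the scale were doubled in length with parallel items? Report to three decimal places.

predicted reliability = 0.600

Length factor m = 2
α' = m·α / (1 + (m−1)·α)
   = 2 × 0.429 / (1 + (2 − 1) × 0.429)
   = 0.8580 / 1.4290 = 0.600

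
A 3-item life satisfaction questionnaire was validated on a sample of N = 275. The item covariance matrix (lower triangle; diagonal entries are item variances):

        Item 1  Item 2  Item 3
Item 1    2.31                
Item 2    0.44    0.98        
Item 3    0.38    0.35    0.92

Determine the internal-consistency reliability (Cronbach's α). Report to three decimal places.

α = 0.536

Σσᵢ² = 2.31 + 0.98 + 0.92 = 4.21
Σ_{i<j} σ_ij = 1.17
σ²_T = 4.21 + 2 × 1.17 = 6.55
α = (k/(k−1))·(1 − Σσᵢ²/σ²_T) = (3/2)·(1 − 4.21/6.55) = 0.536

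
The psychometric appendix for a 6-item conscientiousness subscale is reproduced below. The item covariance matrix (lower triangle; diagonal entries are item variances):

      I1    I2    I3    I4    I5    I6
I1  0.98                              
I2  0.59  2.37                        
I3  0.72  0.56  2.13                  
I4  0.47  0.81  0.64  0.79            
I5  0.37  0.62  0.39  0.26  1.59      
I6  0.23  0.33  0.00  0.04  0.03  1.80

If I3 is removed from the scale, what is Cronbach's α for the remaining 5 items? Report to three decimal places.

α = 0.624

Remaining items: I1, I2, I4, I5, I6 (k = 5).
ΣVar(i) = 0.98 + 2.37 + 0.79 + 1.59 + 1.80 = 7.53
Var(T) = 7.53 + 2 × 3.75 = 15.03
α (item deleted) = (5/4)·(1 − 7.53/15.03) = 0.624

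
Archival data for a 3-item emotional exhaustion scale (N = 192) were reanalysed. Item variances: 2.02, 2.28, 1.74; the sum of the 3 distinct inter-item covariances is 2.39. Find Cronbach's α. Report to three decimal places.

Σσᵢ² = 2.02 + 2.28 + 1.74 = 6.04
Sum of distinct covariances = 2.39
σ²_total = Σσᵢ² + 2·Σcov = 6.04 + 2 × 2.39 = 10.82
α = (3/2)·(1 − 6.04/10.82) = 0.663

α = 0.663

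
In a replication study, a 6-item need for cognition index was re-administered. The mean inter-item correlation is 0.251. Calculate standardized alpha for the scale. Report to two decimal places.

Standardized α = k·r̄ / (1 + (k−1)·r̄) = 6 × 0.251 / (1 + 5 × 0.251)
  = 1.5060 / 2.2550 = 0.67

α = 0.67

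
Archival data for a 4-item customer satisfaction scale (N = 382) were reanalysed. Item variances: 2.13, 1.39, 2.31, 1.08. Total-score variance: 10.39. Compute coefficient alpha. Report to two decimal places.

Σσ²ᵢ = 2.13 + 1.39 + 2.31 + 1.08 = 6.91
α = (k/(k−1))·(1 − Σσ²ᵢ/σ²_total) = (4/3)·(1 − 6.91/10.39) = 0.45

coefficient alpha = 0.45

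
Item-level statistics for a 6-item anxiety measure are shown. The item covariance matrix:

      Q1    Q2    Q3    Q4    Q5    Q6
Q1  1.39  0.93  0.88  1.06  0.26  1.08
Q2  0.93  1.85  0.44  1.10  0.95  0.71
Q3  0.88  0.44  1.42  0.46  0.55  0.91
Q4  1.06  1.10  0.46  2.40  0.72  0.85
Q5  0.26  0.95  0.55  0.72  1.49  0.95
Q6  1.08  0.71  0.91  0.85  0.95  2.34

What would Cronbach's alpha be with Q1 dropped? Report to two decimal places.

Remaining items: Q2, Q3, Q4, Q5, Q6 (k = 5).
Σσ²ᵢ = 1.85 + 1.42 + 2.40 + 1.49 + 2.34 = 9.50
Var(T) = 9.50 + 2 × 7.64 = 24.78
α (item deleted) = (5/4)·(1 − 9.50/24.78) = 0.77

Cronbach's alpha = 0.77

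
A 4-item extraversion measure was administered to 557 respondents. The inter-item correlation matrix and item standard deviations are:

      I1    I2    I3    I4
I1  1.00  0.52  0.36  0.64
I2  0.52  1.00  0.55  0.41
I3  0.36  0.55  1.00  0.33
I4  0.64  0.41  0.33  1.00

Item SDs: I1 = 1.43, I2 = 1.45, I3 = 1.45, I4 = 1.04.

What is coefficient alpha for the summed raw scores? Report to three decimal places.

α = 0.772

Σσ²ᵢ = 1.43² + 1.45² + 1.45² + 1.04² = 7.3315
Covariances σ_ij = r_ij · s_i · s_j:
  σ(I1,I2) = 0.52 × 1.43 × 1.45 = 1.0782
  σ(I1,I3) = 0.36 × 1.43 × 1.45 = 0.7465
  σ(I1,I4) = 0.64 × 1.43 × 1.04 = 0.9518
  σ(I2,I3) = 0.55 × 1.45 × 1.45 = 1.1564
  σ(I2,I4) = 0.41 × 1.45 × 1.04 = 0.6183
  σ(I3,I4) = 0.33 × 1.45 × 1.04 = 0.4976
σ²_T = Σσ²ᵢ + 2·Σσ_ij = 7.3315 + 2 × 5.0488 = 17.4291
α = (4/3)·(1 − 7.3315/17.4291) = 0.772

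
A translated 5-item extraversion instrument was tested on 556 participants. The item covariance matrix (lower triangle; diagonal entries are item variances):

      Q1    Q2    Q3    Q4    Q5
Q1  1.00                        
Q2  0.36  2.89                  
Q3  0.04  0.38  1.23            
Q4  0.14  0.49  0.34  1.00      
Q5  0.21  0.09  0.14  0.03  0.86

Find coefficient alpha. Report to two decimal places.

Σσᵢ² = 1.00 + 2.89 + 1.23 + 1.00 + 0.86 = 6.98
Sum of off-diagonal covariances = 2.22
σ²_T = 6.98 + 2 × 2.22 = 11.42
α = (k/(k−1))·(1 − Σσᵢ²/σ²_T) = (5/4)·(1 − 6.98/11.42) = 0.49

α = 0.49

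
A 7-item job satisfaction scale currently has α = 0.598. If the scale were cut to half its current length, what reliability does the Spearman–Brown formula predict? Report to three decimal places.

Length factor m = 1/2
α' = m·α / (1 − (1−m)·α)
   = 1/2 × 0.598 / (1 − (1 − 1/2) × 0.598)
   = 0.2990 / 0.7010 = 0.427

predicted reliability = 0.427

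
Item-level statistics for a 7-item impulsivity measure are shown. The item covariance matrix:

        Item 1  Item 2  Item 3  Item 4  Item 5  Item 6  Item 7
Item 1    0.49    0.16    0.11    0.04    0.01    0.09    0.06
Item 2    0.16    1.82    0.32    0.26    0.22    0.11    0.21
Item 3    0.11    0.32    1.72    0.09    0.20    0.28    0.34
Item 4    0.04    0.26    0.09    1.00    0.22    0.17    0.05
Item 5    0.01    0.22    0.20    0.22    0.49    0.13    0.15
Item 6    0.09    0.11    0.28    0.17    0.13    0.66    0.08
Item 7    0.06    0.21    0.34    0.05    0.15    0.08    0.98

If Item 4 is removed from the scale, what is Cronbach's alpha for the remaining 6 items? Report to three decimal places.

α = 0.534

Remaining items: Item 1, Item 2, Item 3, Item 5, Item 6, Item 7 (k = 6).
sum of item variances = 0.49 + 1.82 + 1.72 + 0.49 + 0.66 + 0.98 = 6.16
σ²_T = 6.16 + 2 × 2.47 = 11.10
α (item deleted) = (6/5)·(1 − 6.16/11.10) = 0.534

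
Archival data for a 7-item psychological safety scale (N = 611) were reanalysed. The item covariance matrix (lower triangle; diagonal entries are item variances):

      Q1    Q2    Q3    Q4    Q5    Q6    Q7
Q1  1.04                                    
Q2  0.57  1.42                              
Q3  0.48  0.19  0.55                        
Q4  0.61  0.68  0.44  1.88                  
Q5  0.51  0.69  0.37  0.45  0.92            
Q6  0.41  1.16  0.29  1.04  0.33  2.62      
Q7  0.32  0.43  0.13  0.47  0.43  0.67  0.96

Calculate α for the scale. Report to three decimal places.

α = 0.810

Σσᵢ² = 1.04 + 1.42 + 0.55 + 1.88 + 0.92 + 2.62 + 0.96 = 9.39
Sum of the distinct covariances = 10.67
σ²_T = 9.39 + 2 × 10.67 = 30.73
α = (k/(k−1))·(1 − Σσᵢ²/σ²_T) = (7/6)·(1 − 9.39/30.73) = 0.810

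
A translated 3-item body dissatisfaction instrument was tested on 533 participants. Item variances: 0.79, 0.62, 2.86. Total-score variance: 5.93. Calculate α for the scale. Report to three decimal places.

Σσᵢ² = 0.79 + 0.62 + 2.86 = 4.27
α = (k/(k−1))·(1 − Σσᵢ²/σ²_total) = (3/2)·(1 − 4.27/5.93) = 0.420

α = 0.420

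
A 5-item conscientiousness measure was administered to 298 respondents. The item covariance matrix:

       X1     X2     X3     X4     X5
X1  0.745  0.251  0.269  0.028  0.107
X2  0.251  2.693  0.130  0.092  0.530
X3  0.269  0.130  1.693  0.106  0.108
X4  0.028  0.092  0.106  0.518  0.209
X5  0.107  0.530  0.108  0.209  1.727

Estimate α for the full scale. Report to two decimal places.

Σσᵢ² = 0.745 + 2.693 + 1.693 + 0.518 + 1.727 = 7.376
Sum of the distinct covariances = 1.830
total variance = 7.376 + 2 × 1.830 = 11.036
α = (k/(k−1))·(1 − Σσᵢ²/total variance) = (5/4)·(1 − 7.376/11.036) = 0.41

α = 0.41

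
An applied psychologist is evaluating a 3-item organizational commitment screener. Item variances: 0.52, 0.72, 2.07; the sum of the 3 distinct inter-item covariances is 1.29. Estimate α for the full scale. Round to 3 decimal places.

sum of item variances = 0.52 + 0.72 + 2.07 = 3.31
Sum of distinct covariances = 1.29
total variance = sum of item variances + 2·Σcov = 3.31 + 2 × 1.29 = 5.89
α = (3/2)·(1 − 3.31/5.89) = 0.657

α = 0.657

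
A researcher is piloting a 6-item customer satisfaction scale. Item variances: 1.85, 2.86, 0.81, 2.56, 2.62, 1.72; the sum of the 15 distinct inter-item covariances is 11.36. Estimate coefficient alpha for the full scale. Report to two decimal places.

Σσ²ᵢ = 1.85 + 2.86 + 0.81 + 2.56 + 2.62 + 1.72 = 12.42
Sum of distinct covariances = 11.36
total variance = Σσ²ᵢ + 2·Σcov = 12.42 + 2 × 11.36 = 35.14
α = (6/5)·(1 − 12.42/35.14) = 0.78

α = 0.78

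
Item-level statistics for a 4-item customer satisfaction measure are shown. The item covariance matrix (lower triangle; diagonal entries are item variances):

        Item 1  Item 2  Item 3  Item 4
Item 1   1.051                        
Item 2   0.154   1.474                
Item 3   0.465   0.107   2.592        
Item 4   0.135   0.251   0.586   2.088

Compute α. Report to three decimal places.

ΣVar(i) = 1.051 + 1.474 + 2.592 + 2.088 = 7.205
Sum of off-diagonal covariances = 1.698
σ²_total = 7.205 + 2 × 1.698 = 10.601
α = (k/(k−1))·(1 − ΣVar(i)/σ²_total) = (4/3)·(1 − 7.205/10.601) = 0.427

α = 0.427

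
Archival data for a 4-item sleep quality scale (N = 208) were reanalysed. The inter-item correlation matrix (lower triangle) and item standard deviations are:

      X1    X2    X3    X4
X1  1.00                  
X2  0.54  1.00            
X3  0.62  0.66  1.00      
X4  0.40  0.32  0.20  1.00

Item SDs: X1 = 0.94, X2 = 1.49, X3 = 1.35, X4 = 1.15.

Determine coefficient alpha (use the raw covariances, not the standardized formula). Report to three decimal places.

Σσ²ᵢ = 0.94² + 1.49² + 1.35² + 1.15² = 6.2487
Covariances σ_ij = r_ij · s_i · s_j:
  σ(X1,X2) = 0.54 × 0.94 × 1.49 = 0.7563
  σ(X1,X3) = 0.62 × 0.94 × 1.35 = 0.7868
  σ(X1,X4) = 0.40 × 0.94 × 1.15 = 0.4324
  σ(X2,X3) = 0.66 × 1.49 × 1.35 = 1.3276
  σ(X2,X4) = 0.32 × 1.49 × 1.15 = 0.5483
  σ(X3,X4) = 0.20 × 1.35 × 1.15 = 0.3105
σ²_T = Σσ²ᵢ + 2·Σσ_ij = 6.2487 + 2 × 4.1619 = 14.5725
α = (4/3)·(1 − 6.2487/14.5725) = 0.762

α = 0.762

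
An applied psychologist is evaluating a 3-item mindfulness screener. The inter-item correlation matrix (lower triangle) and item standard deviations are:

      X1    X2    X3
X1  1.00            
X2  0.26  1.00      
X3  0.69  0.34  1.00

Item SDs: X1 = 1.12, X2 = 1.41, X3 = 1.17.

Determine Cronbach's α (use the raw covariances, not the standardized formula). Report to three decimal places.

Σσ²ᵢ = 1.12² + 1.41² + 1.17² = 4.6114
Covariances σ_ij = r_ij · s_i · s_j:
  σ(X1,X2) = 0.26 × 1.12 × 1.41 = 0.4106
  σ(X1,X3) = 0.69 × 1.12 × 1.17 = 0.9042
  σ(X2,X3) = 0.34 × 1.41 × 1.17 = 0.5609
σ²_T = Σσ²ᵢ + 2·Σσ_ij = 4.6114 + 2 × 1.8757 = 8.3628
α = (3/2)·(1 − 4.6114/8.3628) = 0.673

α = 0.673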